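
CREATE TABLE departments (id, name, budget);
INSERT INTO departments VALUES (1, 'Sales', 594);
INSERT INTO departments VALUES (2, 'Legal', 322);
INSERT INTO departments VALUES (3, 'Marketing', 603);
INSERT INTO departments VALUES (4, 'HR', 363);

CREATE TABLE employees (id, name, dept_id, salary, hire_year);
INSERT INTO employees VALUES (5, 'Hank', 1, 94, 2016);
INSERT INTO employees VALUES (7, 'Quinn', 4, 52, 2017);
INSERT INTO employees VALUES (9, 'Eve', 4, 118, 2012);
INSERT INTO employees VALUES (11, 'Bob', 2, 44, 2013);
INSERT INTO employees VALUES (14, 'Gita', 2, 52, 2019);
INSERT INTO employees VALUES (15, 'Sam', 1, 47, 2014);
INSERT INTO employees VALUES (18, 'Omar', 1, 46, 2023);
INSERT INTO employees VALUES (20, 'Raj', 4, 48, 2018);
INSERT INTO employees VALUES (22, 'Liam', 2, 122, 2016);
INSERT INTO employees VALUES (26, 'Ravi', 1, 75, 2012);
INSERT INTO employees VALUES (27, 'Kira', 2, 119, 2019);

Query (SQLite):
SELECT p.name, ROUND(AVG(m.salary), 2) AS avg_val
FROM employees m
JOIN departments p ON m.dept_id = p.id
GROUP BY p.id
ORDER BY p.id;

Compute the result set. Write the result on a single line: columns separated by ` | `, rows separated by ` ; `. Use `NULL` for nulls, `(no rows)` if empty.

Join each employees row to its departments via dept_id.
Group joined rows by departments.id; compute ROUND(AVG(m.salary), 2) per group.
  1: ids {5, 15, 18, 26} → ROUND(AVG(m.salary), 2)=65.5
  2: ids {11, 14, 22, 27} → ROUND(AVG(m.salary), 2)=84.25
  4: ids {7, 9, 20} → ROUND(AVG(m.salary), 2)=72.67

Sales | 65.5 ; Legal | 84.25 ; HR | 72.67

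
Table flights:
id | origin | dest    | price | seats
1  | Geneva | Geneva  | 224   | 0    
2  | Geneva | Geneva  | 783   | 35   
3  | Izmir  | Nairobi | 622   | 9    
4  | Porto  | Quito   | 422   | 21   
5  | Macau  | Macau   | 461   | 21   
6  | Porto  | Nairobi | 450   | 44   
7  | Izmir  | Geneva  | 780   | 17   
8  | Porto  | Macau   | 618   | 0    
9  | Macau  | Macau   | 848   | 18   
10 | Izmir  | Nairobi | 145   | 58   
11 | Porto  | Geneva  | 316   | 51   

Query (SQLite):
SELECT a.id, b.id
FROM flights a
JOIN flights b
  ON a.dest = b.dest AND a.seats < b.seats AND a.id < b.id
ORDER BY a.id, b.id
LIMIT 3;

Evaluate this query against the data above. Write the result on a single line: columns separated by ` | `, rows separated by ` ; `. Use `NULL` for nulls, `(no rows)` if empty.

1 | 2 ; 1 | 7 ; 1 | 11

Pairs (a,b) with same dest, a.seats < b.seats, a.id < b.id.
dest groups: Geneva:{1,2,7,11} Macau:{5,8,9} Nairobi:{3,6,10} Quito:{4}
Ordered by (a.id, b.id); first 3.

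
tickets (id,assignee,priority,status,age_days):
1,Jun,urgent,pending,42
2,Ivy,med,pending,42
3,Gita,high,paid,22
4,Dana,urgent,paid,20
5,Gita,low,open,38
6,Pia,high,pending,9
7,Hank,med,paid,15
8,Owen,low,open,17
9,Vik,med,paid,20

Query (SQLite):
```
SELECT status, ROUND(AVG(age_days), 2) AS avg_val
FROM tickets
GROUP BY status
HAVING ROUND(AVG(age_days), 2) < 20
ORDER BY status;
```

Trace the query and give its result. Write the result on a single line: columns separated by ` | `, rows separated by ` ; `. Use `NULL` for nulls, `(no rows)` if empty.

paid | 19.25

Partition tickets by status; compute ROUND(AVG(age_days), 2) within each group.
HAVING: keep groups where ROUND(AVG(age_days), 2) < 20.
  open: ids {5, 8} → ROUND(AVG(age_days), 2)=27.5
  paid: ids {3, 4, 7, 9} → ROUND(AVG(age_days), 2)=19.25
  pending: ids {1, 2, 6} → ROUND(AVG(age_days), 2)=31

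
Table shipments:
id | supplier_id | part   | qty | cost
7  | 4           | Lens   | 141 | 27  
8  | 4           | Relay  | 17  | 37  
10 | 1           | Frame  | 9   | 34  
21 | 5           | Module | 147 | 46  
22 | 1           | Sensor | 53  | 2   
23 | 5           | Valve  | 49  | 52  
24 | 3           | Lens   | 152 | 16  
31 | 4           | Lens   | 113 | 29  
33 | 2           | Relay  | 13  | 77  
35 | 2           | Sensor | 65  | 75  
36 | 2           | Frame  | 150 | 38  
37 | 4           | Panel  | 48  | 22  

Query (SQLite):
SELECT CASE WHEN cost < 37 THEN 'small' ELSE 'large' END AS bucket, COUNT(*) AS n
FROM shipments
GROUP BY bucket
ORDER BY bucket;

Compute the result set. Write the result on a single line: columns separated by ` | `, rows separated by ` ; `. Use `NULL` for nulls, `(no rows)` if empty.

large | 6 ; small | 6

Bucket rows by cost < 37 → 'small' else 'large'; count each bucket.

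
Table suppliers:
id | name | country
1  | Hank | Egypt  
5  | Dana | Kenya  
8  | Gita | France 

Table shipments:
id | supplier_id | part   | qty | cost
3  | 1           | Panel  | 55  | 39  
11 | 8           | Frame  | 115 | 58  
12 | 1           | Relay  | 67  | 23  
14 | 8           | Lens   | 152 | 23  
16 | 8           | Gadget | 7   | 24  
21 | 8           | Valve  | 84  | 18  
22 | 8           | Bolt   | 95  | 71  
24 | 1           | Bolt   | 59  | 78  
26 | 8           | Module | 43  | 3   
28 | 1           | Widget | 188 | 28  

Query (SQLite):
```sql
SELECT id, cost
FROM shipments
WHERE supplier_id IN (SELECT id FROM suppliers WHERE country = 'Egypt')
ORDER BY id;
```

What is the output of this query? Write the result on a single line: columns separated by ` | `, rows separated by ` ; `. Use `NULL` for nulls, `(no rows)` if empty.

Inner query: suppliers.id where country = 'Egypt'.
Outer: keep shipments rows whose supplier_id is in that set.
Inner query → {1}

3 | 39 ; 12 | 23 ; 24 | 78 ; 28 | 28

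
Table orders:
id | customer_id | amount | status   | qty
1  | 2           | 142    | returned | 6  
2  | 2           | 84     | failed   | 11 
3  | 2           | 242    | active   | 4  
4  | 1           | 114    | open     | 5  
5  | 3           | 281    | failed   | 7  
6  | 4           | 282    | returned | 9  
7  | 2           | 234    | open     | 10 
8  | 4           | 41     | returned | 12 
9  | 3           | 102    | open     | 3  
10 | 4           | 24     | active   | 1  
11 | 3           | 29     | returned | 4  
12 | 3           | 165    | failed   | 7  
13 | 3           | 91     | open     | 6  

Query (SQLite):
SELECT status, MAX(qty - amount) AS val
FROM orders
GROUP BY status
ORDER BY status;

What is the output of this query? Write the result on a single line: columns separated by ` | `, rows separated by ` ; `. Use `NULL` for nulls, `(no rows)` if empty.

For each row compute qty - amount.
Group by status; take MAX of the expression per group.
  active: ids {3, 10} → MAX(qty - amount)=-23
  failed: ids {2, 5, 12} → MAX(qty - amount)=-73
  open: ids {4, 7, 9, 13} → MAX(qty - amount)=-85
  returned: ids {1, 6, 8, 11} → MAX(qty - amount)=-25

active | -23 ; failed | -73 ; open | -85 ; returned | -25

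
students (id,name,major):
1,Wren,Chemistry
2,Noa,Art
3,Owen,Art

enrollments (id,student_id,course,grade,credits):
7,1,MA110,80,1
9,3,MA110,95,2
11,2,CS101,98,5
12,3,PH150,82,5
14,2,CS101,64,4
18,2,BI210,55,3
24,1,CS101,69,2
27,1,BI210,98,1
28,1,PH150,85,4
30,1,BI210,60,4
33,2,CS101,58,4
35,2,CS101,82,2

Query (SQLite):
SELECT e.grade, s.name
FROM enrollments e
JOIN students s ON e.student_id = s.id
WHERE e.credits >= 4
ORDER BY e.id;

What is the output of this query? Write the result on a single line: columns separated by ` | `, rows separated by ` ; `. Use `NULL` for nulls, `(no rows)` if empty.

98 | Noa ; 82 | Owen ; 64 | Noa ; 85 | Wren ; 60 | Wren ; 58 | Noa

Each enrollments row matches the students row where student_id = students.id.
Then keep rows with e.credits >= 4.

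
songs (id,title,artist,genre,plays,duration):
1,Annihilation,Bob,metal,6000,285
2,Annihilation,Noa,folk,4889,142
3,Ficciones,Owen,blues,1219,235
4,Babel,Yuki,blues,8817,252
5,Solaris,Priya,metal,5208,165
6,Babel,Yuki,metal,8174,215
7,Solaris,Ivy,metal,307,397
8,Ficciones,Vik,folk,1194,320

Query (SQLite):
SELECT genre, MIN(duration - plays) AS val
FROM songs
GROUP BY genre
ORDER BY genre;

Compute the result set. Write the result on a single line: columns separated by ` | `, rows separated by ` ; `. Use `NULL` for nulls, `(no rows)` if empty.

blues | -8565 ; folk | -4747 ; metal | -7959

For each row compute duration - plays.
Group by genre; take MIN of the expression per group.
  blues: ids {3, 4} → MIN(duration - plays)=-8565
  folk: ids {2, 8} → MIN(duration - plays)=-4747
  metal: ids {1, 5, 6, 7} → MIN(duration - plays)=-7959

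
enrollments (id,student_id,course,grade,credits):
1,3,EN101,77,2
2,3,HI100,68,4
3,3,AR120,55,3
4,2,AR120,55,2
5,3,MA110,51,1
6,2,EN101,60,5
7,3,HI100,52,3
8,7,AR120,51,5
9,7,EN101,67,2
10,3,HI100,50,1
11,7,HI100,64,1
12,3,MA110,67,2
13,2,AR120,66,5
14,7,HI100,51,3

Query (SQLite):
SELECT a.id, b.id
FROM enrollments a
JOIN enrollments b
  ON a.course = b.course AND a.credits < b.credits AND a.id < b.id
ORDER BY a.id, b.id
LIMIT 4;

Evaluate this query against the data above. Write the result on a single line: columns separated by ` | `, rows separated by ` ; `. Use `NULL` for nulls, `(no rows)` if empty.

1 | 6 ; 3 | 8 ; 3 | 13 ; 4 | 8

Pairs (a,b) with same course, a.credits < b.credits, a.id < b.id.
course groups: AR120:{3,4,8,13} EN101:{1,6,9} HI100:{2,7,10,11,14} MA110:{5,12}
Ordered by (a.id, b.id); first 4.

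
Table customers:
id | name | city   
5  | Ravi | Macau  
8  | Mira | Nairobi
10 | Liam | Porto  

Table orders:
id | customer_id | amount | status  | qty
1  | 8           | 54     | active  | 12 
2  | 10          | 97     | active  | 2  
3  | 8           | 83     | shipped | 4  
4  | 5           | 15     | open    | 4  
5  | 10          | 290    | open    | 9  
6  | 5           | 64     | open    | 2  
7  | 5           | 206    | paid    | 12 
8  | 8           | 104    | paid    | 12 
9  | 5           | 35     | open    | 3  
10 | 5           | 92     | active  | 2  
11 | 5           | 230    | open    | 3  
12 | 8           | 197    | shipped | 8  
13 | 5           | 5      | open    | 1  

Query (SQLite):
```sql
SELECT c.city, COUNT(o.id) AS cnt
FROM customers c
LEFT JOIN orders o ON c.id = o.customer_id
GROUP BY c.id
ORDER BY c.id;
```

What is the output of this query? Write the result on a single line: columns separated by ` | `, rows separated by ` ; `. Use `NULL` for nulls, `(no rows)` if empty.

LEFT JOIN keeps every customers row; unmatched ones get NULL for orders columns.
Group by customers.id and compute COUNT(o.id). COUNT(col) of an all-NULL group is 0.
  5: ids {4, 6, 7, 9, 10, 11, 13} → COUNT(o.id)=7
  8: ids {1, 3, 8, 12} → COUNT(o.id)=4
  10: ids {2, 5} → COUNT(o.id)=2

Macau | 7 ; Nairobi | 4 ; Porto | 2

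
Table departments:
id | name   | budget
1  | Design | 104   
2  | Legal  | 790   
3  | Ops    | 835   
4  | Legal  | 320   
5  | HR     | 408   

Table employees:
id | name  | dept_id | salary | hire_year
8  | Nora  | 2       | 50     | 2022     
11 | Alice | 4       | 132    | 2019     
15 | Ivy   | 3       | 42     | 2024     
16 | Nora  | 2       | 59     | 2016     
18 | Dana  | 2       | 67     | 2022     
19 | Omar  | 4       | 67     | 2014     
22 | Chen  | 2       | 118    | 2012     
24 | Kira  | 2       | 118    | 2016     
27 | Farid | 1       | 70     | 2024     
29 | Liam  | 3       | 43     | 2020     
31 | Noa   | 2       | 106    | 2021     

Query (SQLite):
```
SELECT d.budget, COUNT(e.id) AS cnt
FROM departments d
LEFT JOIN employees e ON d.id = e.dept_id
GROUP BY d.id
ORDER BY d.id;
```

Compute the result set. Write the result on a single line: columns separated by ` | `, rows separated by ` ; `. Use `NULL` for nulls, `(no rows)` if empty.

LEFT JOIN keeps every departments row; unmatched ones get NULL for employees columns.
Group by departments.id and compute COUNT(e.id). COUNT(col) of an all-NULL group is 0.
  1: ids {27} → COUNT(e.id)=1
  2: ids {8, 16, 18, 22, 24, 31} → COUNT(e.id)=6
  3: ids {15, 29} → COUNT(e.id)=2
  4: ids {11, 19} → COUNT(e.id)=2
  5: ids {—} → COUNT(e.id)=0

104 | 1 ; 790 | 6 ; 835 | 2 ; 320 | 2 ; 408 | 0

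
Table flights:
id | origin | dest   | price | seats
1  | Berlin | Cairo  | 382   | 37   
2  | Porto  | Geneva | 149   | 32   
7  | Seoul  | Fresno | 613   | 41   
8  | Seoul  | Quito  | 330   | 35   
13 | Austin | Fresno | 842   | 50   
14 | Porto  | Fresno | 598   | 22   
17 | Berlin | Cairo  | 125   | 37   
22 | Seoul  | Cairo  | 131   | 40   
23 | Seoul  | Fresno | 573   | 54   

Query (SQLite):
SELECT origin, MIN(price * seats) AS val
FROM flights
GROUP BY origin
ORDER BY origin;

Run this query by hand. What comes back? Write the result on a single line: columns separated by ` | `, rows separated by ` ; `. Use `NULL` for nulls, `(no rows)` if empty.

Austin | 42100 ; Berlin | 4625 ; Porto | 4768 ; Seoul | 5240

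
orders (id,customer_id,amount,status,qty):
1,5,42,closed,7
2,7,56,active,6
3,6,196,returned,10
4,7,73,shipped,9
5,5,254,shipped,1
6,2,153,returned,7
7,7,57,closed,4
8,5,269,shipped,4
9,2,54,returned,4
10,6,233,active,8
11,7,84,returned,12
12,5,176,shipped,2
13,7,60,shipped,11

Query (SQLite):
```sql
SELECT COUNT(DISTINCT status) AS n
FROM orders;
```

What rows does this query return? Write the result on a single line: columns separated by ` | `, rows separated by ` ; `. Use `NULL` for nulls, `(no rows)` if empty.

4

Count distinct non-NULL status values.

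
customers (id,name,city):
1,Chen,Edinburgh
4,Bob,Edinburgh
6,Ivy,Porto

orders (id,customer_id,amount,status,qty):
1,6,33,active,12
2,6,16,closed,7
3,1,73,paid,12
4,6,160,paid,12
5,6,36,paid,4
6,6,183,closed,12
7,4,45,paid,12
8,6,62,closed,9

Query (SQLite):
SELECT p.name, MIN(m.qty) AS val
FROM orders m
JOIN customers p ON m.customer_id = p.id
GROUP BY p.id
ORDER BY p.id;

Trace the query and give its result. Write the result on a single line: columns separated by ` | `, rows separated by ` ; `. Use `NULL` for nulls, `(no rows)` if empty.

Join each orders row to its customers via customer_id.
Group joined rows by customers.id; compute MIN(m.qty) per group.
  1: ids {3} → MIN(m.qty)=12
  4: ids {7} → MIN(m.qty)=12
  6: ids {1, 2, 4, 5, 6, 8} → MIN(m.qty)=4

Chen | 12 ; Bob | 12 ; Ivy | 4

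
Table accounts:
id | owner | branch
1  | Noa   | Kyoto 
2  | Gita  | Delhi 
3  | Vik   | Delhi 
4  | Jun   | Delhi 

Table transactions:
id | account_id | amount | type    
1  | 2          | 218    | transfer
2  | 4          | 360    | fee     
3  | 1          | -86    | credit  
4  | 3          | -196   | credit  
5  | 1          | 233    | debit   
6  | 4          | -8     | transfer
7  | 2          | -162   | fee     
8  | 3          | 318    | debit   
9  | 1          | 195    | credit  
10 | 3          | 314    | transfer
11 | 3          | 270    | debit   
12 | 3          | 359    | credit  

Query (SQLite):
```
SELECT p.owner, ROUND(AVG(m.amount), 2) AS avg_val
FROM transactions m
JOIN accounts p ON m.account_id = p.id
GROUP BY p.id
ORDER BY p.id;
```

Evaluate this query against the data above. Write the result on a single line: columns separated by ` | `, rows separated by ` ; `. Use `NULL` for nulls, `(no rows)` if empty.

Join each transactions row to its accounts via account_id.
Group joined rows by accounts.id; compute ROUND(AVG(m.amount), 2) per group.
  1: ids {3, 5, 9} → ROUND(AVG(m.amount), 2)=114
  2: ids {1, 7} → ROUND(AVG(m.amount), 2)=28
  3: ids {4, 8, 10, 11, 12} → ROUND(AVG(m.amount), 2)=213
  4: ids {2, 6} → ROUND(AVG(m.amount), 2)=176

Noa | 114 ; Gita | 28 ; Vik | 213 ; Jun | 176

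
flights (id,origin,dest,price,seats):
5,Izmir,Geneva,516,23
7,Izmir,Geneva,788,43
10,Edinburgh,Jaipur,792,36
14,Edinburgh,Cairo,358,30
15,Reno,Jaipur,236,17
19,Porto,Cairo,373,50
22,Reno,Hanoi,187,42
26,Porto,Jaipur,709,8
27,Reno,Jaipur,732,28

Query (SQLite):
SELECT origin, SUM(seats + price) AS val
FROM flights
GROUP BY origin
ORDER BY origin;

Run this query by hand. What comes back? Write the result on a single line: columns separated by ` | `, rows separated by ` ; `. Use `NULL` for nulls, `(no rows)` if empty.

Edinburgh | 1216 ; Izmir | 1370 ; Porto | 1140 ; Reno | 1242

For each row compute seats + price.
Group by origin; take SUM of the expression per group.
  Edinburgh: ids {10, 14} → SUM(seats + price)=1216
  Izmir: ids {5, 7} → SUM(seats + price)=1370
  Porto: ids {19, 26} → SUM(seats + price)=1140
  Reno: ids {15, 22, 27} → SUM(seats + price)=1242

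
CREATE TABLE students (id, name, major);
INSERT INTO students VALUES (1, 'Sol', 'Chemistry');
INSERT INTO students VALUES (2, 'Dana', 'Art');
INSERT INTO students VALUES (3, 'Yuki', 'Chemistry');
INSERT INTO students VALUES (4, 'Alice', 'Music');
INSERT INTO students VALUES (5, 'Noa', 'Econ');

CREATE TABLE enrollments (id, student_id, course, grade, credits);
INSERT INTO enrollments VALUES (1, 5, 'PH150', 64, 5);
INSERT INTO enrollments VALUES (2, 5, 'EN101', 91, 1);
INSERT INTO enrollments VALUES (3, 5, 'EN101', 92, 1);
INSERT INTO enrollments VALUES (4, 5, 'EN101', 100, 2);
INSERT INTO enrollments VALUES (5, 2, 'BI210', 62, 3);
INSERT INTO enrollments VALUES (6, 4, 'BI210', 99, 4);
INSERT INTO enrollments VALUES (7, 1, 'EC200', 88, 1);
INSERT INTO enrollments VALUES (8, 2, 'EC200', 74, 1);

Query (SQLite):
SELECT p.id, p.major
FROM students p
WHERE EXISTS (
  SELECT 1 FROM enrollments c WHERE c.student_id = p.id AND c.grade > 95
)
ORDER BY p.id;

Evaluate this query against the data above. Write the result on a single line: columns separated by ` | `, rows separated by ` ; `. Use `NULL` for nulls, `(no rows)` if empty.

For each students row, check whether any enrollments with matching student_id has grade > 95.
Keep rows where that is true.

4 | Music ; 5 | Econ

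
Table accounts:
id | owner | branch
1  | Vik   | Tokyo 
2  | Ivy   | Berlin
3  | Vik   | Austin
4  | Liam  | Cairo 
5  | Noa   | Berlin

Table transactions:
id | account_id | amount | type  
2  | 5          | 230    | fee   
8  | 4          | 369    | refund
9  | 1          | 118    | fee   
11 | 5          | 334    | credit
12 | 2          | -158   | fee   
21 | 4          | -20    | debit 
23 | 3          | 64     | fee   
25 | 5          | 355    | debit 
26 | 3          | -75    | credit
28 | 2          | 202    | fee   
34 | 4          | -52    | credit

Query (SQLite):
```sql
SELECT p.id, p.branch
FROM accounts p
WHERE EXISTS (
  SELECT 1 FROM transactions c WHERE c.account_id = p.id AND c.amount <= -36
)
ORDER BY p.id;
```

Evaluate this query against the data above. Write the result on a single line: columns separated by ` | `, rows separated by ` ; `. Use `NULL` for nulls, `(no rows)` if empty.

2 | Berlin ; 3 | Austin ; 4 | Cairo

For each accounts row, check whether any transactions with matching account_id has amount <= -36.
Keep rows where that is true.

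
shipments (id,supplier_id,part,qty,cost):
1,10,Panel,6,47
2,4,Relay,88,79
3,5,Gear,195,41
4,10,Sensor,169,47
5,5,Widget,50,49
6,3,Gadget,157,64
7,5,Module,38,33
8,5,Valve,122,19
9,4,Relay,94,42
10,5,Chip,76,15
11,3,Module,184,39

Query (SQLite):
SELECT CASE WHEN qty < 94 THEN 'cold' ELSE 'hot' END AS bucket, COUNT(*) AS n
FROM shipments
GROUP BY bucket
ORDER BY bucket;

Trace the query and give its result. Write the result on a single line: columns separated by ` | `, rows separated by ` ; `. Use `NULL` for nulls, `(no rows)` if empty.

Bucket rows by qty < 94 → 'cold' else 'hot'; count each bucket.

cold | 5 ; hot | 6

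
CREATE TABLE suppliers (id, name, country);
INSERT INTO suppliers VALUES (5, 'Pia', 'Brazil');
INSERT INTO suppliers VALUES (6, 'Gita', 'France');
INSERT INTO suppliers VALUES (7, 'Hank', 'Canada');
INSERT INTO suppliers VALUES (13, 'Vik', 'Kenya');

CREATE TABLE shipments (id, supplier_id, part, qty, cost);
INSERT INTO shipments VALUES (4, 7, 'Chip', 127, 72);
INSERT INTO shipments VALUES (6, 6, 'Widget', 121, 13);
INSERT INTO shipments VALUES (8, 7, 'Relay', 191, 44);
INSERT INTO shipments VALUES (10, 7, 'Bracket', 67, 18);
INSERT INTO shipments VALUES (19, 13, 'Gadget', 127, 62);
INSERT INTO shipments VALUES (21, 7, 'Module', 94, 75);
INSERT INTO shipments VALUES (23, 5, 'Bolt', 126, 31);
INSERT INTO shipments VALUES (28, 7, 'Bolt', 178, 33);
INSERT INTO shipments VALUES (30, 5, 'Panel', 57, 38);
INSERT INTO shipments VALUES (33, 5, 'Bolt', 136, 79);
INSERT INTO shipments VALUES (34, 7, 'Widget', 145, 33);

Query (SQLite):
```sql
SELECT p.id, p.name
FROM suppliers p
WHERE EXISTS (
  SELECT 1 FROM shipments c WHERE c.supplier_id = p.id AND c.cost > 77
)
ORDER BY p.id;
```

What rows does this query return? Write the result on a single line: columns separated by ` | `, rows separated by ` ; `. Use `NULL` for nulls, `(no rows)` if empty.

5 | Pia

For each suppliers row, check whether any shipments with matching supplier_id has cost > 77.
Keep rows where that is true.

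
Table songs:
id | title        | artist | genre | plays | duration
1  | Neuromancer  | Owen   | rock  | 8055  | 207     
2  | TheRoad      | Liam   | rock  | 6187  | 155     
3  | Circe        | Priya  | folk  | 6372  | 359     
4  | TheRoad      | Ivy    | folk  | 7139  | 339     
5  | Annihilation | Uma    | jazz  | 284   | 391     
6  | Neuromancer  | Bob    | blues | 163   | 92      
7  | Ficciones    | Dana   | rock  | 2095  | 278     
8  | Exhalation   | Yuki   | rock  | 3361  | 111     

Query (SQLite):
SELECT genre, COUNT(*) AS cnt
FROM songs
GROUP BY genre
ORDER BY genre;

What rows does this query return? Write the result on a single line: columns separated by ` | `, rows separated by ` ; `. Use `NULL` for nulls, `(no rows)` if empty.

blues | 1 ; folk | 2 ; jazz | 1 ; rock | 4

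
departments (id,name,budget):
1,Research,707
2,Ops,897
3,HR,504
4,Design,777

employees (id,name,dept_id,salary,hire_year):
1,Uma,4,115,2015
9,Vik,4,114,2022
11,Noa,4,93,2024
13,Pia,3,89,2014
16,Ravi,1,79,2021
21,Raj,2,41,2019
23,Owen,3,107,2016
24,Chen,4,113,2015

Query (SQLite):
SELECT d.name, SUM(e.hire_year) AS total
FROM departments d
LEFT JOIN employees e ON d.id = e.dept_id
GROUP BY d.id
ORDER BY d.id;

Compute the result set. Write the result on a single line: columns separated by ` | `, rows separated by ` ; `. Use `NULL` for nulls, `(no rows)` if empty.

Research | 2021 ; Ops | 2019 ; HR | 4030 ; Design | 8076

LEFT JOIN keeps every departments row; unmatched ones get NULL for employees columns.
Group by departments.id and compute SUM(e.hire_year). SUM over an all-NULL group is NULL.
  1: ids {16} → SUM(e.hire_year)=2021
  2: ids {21} → SUM(e.hire_year)=2019
  3: ids {13, 23} → SUM(e.hire_year)=4030
  4: ids {1, 9, 11, 24} → SUM(e.hire_year)=8076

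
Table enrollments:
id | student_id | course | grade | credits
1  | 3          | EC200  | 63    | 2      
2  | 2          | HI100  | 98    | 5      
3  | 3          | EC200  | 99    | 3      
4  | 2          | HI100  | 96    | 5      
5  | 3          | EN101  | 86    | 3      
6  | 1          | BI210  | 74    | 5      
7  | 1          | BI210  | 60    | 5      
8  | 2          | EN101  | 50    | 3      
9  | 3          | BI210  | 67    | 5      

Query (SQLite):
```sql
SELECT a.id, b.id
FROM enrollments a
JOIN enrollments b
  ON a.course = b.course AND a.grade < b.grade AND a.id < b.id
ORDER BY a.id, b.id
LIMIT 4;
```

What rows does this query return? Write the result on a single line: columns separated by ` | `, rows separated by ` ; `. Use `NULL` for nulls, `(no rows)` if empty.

Pairs (a,b) with same course, a.grade < b.grade, a.id < b.id.
course groups: BI210:{6,7,9} EC200:{1,3} EN101:{5,8} HI100:{2,4}
Ordered by (a.id, b.id); first 4.

1 | 3 ; 7 | 9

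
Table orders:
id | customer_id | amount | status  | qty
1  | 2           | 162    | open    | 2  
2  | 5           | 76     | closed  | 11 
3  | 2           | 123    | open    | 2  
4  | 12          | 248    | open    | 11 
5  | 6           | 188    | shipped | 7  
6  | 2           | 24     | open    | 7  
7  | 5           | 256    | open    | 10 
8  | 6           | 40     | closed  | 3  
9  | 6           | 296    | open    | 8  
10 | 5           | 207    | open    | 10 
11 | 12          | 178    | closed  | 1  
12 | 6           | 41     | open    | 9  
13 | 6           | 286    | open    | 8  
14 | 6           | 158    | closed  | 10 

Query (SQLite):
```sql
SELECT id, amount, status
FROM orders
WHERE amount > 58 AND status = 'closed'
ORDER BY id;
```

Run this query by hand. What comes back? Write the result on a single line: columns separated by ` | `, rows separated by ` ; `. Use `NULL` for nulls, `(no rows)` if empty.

2 | 76 | closed ; 11 | 178 | closed ; 14 | 158 | closed

amount > 58: ids {1, 2, 3, 4, 5, 7, 9, 10, 11, 13, 14}
status = 'closed': ids {2, 8, 11, 14}
Combine with AND.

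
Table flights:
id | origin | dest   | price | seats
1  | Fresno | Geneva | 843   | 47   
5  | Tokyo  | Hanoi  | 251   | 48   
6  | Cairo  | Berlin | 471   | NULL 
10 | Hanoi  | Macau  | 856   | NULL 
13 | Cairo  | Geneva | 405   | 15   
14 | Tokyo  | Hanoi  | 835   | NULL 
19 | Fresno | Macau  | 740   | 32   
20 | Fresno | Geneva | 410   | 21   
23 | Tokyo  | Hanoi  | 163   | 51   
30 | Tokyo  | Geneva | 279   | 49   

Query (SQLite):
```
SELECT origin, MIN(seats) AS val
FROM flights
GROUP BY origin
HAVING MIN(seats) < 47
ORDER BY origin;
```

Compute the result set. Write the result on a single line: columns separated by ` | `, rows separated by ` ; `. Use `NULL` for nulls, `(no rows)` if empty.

Cairo | 15 ; Fresno | 21

Partition flights by origin; compute MIN(seats) within each group.
HAVING: keep groups where MIN(seats) < 47.
  Cairo: ids {6, 13} → MIN(seats)=15
  Fresno: ids {1, 19, 20} → MIN(seats)=21
  Hanoi: ids {10} → MIN(seats)=NULL
  Tokyo: ids {5, 14, 23, 30} → MIN(seats)=48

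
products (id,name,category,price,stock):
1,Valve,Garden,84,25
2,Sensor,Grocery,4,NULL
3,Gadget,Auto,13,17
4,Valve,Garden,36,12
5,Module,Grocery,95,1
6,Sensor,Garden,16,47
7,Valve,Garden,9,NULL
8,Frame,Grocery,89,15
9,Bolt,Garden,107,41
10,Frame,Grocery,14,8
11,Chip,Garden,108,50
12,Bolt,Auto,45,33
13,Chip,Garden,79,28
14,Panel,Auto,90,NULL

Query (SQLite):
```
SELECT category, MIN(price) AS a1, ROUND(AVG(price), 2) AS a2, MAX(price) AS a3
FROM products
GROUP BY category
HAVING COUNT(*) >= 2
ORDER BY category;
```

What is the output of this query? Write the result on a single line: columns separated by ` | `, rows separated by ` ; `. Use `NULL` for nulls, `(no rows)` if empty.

Group products by category.
Per group compute: MIN(price), ROUND(AVG(price), 2), MAX(price).
HAVING: drop groups with fewer than 2 rows.
  Auto: ids {3, 12, 14} → MIN(price)=13, ROUND(AVG(price), 2)=49.33, MAX(price)=90
  Garden: ids {1, 4, 6, 7, 9, 11, 13} → MIN(price)=9, ROUND(AVG(price), 2)=62.71, MAX(price)=108
  Grocery: ids {2, 5, 8, 10} → MIN(price)=4, ROUND(AVG(price), 2)=50.5, MAX(price)=95

Auto | 13 | 49.33 | 90 ; Garden | 9 | 62.71 | 108 ; Grocery | 4 | 50.5 | 95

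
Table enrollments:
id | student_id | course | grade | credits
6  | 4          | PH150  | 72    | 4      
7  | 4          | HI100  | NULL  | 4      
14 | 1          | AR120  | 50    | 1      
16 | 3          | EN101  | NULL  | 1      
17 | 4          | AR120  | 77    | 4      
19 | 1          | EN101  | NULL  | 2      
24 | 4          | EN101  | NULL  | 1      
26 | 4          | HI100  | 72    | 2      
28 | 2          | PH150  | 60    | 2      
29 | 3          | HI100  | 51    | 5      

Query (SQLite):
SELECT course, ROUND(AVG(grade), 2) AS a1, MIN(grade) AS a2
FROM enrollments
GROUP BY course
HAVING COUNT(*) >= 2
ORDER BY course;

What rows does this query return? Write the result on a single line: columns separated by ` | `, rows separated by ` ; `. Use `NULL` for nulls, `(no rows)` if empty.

Group enrollments by course.
Per group compute: ROUND(AVG(grade), 2), MIN(grade).
HAVING: drop groups with fewer than 2 rows.
  AR120: ids {14, 17} → ROUND(AVG(grade), 2)=63.5, MIN(grade)=50
  EN101: ids {16, 19, 24} → ROUND(AVG(grade), 2)=NULL, MIN(grade)=NULL
  HI100: ids {7, 26, 29} → ROUND(AVG(grade), 2)=61.5, MIN(grade)=51
  PH150: ids {6, 28} → ROUND(AVG(grade), 2)=66, MIN(grade)=60

AR120 | 63.5 | 50 ; EN101 | NULL | NULL ; HI100 | 61.5 | 51 ; PH150 | 66 | 60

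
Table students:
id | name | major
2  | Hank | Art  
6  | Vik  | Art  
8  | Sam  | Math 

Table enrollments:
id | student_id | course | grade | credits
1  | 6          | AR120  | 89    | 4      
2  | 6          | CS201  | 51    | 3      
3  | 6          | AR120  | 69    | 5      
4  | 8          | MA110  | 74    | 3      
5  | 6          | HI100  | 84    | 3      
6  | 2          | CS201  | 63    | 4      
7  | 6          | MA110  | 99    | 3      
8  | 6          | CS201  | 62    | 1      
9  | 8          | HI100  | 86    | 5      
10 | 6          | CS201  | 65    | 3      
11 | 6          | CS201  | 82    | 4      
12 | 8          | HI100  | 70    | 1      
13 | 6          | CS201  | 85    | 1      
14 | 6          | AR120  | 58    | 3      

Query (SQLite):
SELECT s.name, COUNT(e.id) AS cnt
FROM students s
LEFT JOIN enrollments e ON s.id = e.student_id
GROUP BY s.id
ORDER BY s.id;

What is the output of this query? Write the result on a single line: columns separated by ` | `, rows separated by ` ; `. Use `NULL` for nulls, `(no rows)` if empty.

Hank | 1 ; Vik | 10 ; Sam | 3

LEFT JOIN keeps every students row; unmatched ones get NULL for enrollments columns.
Group by students.id and compute COUNT(e.id). COUNT(col) of an all-NULL group is 0.
  2: ids {6} → COUNT(e.id)=1
  6: ids {1, 2, 3, 5, 7, 8, 10, 11, 13, 14} → COUNT(e.id)=10
  8: ids {4, 9, 12} → COUNT(e.id)=3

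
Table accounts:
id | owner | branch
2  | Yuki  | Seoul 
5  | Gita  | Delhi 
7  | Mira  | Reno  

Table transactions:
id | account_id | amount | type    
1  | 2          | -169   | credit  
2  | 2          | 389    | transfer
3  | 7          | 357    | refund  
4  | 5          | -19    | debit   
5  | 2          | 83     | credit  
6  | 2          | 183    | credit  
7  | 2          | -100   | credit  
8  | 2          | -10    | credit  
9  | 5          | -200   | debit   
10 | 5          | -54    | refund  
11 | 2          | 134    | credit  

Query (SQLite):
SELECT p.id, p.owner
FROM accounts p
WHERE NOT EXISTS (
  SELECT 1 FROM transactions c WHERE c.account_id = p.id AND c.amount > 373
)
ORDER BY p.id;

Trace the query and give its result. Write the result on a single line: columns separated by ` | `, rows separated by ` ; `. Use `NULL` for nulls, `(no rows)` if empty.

For each accounts row, check whether any transactions with matching account_id has amount > 373.
Keep rows where that is false.

5 | Gita ; 7 | Mira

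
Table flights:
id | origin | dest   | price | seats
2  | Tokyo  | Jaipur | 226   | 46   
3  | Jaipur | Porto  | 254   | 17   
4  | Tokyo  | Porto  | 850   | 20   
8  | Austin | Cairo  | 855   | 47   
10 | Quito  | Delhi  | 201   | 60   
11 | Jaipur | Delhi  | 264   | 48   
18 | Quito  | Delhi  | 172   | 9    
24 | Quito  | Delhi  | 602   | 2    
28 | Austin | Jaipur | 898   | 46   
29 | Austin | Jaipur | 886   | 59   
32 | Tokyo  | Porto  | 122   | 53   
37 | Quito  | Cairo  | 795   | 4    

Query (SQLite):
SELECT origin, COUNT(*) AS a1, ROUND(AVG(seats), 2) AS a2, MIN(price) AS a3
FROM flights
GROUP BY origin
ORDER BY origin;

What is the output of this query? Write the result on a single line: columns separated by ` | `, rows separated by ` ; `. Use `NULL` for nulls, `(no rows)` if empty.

Austin | 3 | 50.67 | 855 ; Jaipur | 2 | 32.5 | 254 ; Quito | 4 | 18.75 | 172 ; Tokyo | 3 | 39.67 | 122

Group flights by origin.
Per group compute: COUNT(*), ROUND(AVG(seats), 2), MIN(price).
  Austin: ids {8, 28, 29} → COUNT(*)=3, ROUND(AVG(seats), 2)=50.67, MIN(price)=855
  Jaipur: ids {3, 11} → COUNT(*)=2, ROUND(AVG(seats), 2)=32.5, MIN(price)=254
  Quito: ids {10, 18, 24, 37} → COUNT(*)=4, ROUND(AVG(seats), 2)=18.75, MIN(price)=172
  Tokyo: ids {2, 4, 32} → COUNT(*)=3, ROUND(AVG(seats), 2)=39.67, MIN(price)=122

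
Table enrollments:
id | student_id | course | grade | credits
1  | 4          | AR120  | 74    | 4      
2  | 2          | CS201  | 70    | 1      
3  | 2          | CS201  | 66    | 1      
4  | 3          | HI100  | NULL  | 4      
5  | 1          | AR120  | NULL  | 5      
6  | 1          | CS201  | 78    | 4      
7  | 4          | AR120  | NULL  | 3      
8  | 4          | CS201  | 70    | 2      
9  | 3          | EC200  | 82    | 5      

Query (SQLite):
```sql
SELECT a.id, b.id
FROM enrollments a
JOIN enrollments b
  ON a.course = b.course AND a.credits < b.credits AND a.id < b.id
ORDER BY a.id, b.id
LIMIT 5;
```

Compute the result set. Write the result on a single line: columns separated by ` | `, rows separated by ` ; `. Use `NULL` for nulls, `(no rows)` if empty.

1 | 5 ; 2 | 6 ; 2 | 8 ; 3 | 6 ; 3 | 8

Pairs (a,b) with same course, a.credits < b.credits, a.id < b.id.
course groups: AR120:{1,5,7} CS201:{2,3,6,8} EC200:{9} HI100:{4}
Ordered by (a.id, b.id); first 5.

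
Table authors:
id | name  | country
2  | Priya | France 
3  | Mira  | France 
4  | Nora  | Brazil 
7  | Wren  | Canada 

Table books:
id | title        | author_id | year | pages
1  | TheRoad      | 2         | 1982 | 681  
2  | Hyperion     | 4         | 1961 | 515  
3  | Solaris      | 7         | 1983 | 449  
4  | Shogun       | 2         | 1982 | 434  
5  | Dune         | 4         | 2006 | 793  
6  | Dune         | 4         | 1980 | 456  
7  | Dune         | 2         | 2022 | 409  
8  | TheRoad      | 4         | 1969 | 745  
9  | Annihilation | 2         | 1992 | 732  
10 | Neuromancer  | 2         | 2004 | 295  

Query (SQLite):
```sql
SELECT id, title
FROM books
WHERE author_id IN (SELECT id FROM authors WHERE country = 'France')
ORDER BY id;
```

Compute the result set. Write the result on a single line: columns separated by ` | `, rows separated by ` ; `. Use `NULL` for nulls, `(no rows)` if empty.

1 | TheRoad ; 4 | Shogun ; 7 | Dune ; 9 | Annihilation ; 10 | Neuromancer

Inner query: authors.id where country = 'France'.
Outer: keep books rows whose author_id is in that set.
Inner query → {2, 3}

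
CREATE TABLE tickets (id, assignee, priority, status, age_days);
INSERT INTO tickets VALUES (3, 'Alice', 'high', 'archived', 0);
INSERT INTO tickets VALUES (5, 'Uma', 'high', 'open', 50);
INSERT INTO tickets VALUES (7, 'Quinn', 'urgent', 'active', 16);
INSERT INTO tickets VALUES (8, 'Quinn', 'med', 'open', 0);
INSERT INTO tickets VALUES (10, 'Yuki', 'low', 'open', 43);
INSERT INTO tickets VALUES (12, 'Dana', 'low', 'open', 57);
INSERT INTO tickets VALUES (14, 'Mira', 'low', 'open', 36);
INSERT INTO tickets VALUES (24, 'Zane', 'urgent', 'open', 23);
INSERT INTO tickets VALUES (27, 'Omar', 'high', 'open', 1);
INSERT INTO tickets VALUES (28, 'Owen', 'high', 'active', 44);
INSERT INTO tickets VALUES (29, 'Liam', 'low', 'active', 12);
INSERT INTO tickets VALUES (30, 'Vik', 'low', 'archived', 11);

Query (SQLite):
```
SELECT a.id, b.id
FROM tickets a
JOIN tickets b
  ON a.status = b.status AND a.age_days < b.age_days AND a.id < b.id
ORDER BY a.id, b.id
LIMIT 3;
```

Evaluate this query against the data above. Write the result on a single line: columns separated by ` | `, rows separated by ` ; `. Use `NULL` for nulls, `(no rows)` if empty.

3 | 30 ; 5 | 12 ; 7 | 28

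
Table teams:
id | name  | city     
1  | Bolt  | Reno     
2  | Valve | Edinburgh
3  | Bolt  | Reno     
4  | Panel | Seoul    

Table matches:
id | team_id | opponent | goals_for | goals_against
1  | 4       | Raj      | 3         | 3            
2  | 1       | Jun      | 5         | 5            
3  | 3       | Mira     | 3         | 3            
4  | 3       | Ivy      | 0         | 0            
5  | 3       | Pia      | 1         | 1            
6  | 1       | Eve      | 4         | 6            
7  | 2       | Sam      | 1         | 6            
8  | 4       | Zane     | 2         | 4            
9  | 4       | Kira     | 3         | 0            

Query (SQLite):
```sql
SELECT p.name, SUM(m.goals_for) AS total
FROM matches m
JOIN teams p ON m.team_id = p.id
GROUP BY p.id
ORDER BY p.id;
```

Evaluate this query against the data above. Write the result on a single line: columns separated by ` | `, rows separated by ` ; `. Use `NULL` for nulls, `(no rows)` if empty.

Join each matches row to its teams via team_id.
Group joined rows by teams.id; compute SUM(m.goals_for) per group.
  1: ids {2, 6} → SUM(m.goals_for)=9
  2: ids {7} → SUM(m.goals_for)=1
  3: ids {3, 4, 5} → SUM(m.goals_for)=4
  4: ids {1, 8, 9} → SUM(m.goals_for)=8

Bolt | 9 ; Valve | 1 ; Bolt | 4 ; Panel | 8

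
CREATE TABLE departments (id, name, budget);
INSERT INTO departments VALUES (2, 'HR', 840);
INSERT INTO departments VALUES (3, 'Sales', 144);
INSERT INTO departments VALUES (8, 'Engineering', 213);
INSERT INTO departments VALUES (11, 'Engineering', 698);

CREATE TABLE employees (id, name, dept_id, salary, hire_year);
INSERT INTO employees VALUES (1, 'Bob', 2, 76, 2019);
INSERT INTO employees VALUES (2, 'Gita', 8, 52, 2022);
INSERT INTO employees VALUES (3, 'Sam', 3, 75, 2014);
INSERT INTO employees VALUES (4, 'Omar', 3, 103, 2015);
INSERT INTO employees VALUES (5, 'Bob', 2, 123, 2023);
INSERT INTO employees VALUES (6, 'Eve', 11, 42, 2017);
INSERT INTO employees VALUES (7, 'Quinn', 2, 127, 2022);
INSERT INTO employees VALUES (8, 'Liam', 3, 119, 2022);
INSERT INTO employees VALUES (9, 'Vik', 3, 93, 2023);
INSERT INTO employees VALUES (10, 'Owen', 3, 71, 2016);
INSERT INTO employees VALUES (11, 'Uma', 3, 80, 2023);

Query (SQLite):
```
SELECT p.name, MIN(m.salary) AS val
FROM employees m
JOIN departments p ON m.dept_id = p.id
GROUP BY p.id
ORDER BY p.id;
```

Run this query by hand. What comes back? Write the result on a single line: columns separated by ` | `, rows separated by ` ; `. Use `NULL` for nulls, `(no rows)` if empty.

Join each employees row to its departments via dept_id.
Group joined rows by departments.id; compute MIN(m.salary) per group.
  2: ids {1, 5, 7} → MIN(m.salary)=76
  3: ids {3, 4, 8, 9, 10, 11} → MIN(m.salary)=71
  8: ids {2} → MIN(m.salary)=52
  11: ids {6} → MIN(m.salary)=42

HR | 76 ; Sales | 71 ; Engineering | 52 ; Engineering | 42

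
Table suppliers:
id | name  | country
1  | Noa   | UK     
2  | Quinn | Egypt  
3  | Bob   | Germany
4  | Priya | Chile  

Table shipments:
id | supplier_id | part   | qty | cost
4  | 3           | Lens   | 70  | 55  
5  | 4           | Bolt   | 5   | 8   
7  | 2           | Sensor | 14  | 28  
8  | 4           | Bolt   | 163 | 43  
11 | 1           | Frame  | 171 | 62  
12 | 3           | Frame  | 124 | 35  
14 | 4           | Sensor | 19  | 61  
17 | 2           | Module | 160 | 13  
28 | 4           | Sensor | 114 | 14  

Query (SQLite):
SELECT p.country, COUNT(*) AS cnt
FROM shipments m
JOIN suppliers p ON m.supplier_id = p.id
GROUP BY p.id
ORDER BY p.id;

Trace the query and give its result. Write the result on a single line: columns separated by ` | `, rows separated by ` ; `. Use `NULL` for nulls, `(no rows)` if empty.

UK | 1 ; Egypt | 2 ; Germany | 2 ; Chile | 4

Join each shipments row to its suppliers via supplier_id.
Group joined rows by suppliers.id; compute COUNT(*) per group.
  1: ids {11} → COUNT(*)=1
  2: ids {7, 17} → COUNT(*)=2
  3: ids {4, 12} → COUNT(*)=2
  4: ids {5, 8, 14, 28} → COUNT(*)=4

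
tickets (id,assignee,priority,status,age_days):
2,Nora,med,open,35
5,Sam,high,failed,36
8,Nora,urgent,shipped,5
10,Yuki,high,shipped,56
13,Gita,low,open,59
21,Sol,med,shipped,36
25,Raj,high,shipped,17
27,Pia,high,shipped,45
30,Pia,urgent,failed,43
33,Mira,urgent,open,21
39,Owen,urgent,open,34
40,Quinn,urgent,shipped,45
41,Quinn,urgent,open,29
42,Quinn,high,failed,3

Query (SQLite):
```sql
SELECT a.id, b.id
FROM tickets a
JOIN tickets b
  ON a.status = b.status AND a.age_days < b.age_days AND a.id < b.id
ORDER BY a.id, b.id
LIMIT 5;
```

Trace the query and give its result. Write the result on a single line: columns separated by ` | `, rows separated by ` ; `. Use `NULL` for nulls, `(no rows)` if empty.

Pairs (a,b) with same status, a.age_days < b.age_days, a.id < b.id.
status groups: failed:{5,30,42} open:{2,13,33,39,41} shipped:{8,10,21,25,27,40}
Ordered by (a.id, b.id); first 5.

2 | 13 ; 5 | 30 ; 8 | 10 ; 8 | 21 ; 8 | 25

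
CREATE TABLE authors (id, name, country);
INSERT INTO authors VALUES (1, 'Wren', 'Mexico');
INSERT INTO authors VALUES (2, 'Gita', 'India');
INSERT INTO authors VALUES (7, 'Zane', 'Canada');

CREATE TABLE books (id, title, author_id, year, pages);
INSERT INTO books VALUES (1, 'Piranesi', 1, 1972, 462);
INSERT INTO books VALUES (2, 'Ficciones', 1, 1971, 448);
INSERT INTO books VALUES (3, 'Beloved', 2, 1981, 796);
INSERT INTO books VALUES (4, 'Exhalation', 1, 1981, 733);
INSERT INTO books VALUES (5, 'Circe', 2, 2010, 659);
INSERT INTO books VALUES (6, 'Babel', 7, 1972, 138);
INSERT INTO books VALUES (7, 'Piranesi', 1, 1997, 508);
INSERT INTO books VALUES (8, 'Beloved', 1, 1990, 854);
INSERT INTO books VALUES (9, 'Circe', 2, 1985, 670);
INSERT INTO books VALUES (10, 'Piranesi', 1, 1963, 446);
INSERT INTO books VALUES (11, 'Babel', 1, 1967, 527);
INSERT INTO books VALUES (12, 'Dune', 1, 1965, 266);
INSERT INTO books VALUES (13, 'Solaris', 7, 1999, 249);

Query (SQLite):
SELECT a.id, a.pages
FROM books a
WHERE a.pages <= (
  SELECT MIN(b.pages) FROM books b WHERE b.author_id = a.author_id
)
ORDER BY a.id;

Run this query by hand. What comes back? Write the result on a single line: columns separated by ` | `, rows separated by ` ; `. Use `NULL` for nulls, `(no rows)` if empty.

5 | 659 ; 6 | 138 ; 12 | 266

For each books row a, compute MIN(pages) over rows sharing a.author_id.
Keep row a if a.pages <= that per-group MIN.
  author_id=1: MIN(pages) = 266
  author_id=2: MIN(pages) = 659
  author_id=7: MIN(pages) = 138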